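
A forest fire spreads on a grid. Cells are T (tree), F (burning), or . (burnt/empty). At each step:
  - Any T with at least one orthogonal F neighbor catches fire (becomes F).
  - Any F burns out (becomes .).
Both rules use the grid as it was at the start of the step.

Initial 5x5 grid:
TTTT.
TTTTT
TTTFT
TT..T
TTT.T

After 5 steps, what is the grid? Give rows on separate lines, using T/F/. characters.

Step 1: 3 trees catch fire, 1 burn out
  TTTT.
  TTTFT
  TTF.F
  TT..T
  TTT.T
Step 2: 5 trees catch fire, 3 burn out
  TTTF.
  TTF.F
  TF...
  TT..F
  TTT.T
Step 3: 5 trees catch fire, 5 burn out
  TTF..
  TF...
  F....
  TF...
  TTT.F
Step 4: 4 trees catch fire, 5 burn out
  TF...
  F....
  .....
  F....
  TFT..
Step 5: 3 trees catch fire, 4 burn out
  F....
  .....
  .....
  .....
  F.F..

F....
.....
.....
.....
F.F..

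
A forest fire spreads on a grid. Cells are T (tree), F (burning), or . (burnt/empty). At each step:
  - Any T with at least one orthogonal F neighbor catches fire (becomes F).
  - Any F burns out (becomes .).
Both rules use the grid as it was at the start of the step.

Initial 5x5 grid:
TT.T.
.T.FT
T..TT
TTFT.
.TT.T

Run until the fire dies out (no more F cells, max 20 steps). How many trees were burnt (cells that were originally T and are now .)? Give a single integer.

Step 1: +6 fires, +2 burnt (F count now 6)
Step 2: +3 fires, +6 burnt (F count now 3)
Step 3: +1 fires, +3 burnt (F count now 1)
Step 4: +0 fires, +1 burnt (F count now 0)
Fire out after step 4
Initially T: 14, now '.': 21
Total burnt (originally-T cells now '.'): 10

Answer: 10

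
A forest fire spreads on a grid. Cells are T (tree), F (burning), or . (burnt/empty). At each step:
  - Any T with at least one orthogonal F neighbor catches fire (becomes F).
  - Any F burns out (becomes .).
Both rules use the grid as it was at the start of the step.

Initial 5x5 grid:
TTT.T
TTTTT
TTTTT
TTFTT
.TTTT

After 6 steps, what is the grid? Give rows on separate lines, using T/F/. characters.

Step 1: 4 trees catch fire, 1 burn out
  TTT.T
  TTTTT
  TTFTT
  TF.FT
  .TFTT
Step 2: 7 trees catch fire, 4 burn out
  TTT.T
  TTFTT
  TF.FT
  F...F
  .F.FT
Step 3: 6 trees catch fire, 7 burn out
  TTF.T
  TF.FT
  F...F
  .....
  ....F
Step 4: 3 trees catch fire, 6 burn out
  TF..T
  F...F
  .....
  .....
  .....
Step 5: 2 trees catch fire, 3 burn out
  F...F
  .....
  .....
  .....
  .....
Step 6: 0 trees catch fire, 2 burn out
  .....
  .....
  .....
  .....
  .....

.....
.....
.....
.....
.....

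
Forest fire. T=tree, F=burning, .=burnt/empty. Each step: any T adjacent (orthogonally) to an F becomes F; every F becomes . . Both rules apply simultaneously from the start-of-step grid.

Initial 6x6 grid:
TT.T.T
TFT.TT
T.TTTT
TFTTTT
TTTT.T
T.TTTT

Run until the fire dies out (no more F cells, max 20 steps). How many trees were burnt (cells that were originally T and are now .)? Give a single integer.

Step 1: +6 fires, +2 burnt (F count now 6)
Step 2: +6 fires, +6 burnt (F count now 6)
Step 3: +5 fires, +6 burnt (F count now 5)
Step 4: +3 fires, +5 burnt (F count now 3)
Step 5: +4 fires, +3 burnt (F count now 4)
Step 6: +2 fires, +4 burnt (F count now 2)
Step 7: +1 fires, +2 burnt (F count now 1)
Step 8: +0 fires, +1 burnt (F count now 0)
Fire out after step 8
Initially T: 28, now '.': 35
Total burnt (originally-T cells now '.'): 27

Answer: 27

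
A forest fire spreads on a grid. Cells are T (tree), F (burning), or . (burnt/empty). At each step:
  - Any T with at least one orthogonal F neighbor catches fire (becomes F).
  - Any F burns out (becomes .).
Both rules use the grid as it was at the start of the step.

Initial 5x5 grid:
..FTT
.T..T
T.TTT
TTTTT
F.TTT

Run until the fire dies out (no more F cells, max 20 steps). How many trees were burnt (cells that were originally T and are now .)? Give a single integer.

Answer: 15

Derivation:
Step 1: +2 fires, +2 burnt (F count now 2)
Step 2: +3 fires, +2 burnt (F count now 3)
Step 3: +2 fires, +3 burnt (F count now 2)
Step 4: +4 fires, +2 burnt (F count now 4)
Step 5: +3 fires, +4 burnt (F count now 3)
Step 6: +1 fires, +3 burnt (F count now 1)
Step 7: +0 fires, +1 burnt (F count now 0)
Fire out after step 7
Initially T: 16, now '.': 24
Total burnt (originally-T cells now '.'): 15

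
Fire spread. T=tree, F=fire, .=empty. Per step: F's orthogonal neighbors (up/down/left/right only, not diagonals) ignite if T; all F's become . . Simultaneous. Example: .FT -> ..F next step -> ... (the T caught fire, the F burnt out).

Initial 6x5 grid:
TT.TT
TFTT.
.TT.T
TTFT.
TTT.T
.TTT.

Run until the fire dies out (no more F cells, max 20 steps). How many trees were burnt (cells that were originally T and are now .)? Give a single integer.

Step 1: +8 fires, +2 burnt (F count now 8)
Step 2: +5 fires, +8 burnt (F count now 5)
Step 3: +4 fires, +5 burnt (F count now 4)
Step 4: +1 fires, +4 burnt (F count now 1)
Step 5: +0 fires, +1 burnt (F count now 0)
Fire out after step 5
Initially T: 20, now '.': 28
Total burnt (originally-T cells now '.'): 18

Answer: 18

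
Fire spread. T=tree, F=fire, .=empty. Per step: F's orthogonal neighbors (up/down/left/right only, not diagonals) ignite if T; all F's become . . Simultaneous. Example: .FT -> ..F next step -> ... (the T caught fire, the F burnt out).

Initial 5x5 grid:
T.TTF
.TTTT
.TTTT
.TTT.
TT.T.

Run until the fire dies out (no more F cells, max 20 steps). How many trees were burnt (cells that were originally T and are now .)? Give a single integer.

Answer: 16

Derivation:
Step 1: +2 fires, +1 burnt (F count now 2)
Step 2: +3 fires, +2 burnt (F count now 3)
Step 3: +2 fires, +3 burnt (F count now 2)
Step 4: +3 fires, +2 burnt (F count now 3)
Step 5: +3 fires, +3 burnt (F count now 3)
Step 6: +1 fires, +3 burnt (F count now 1)
Step 7: +1 fires, +1 burnt (F count now 1)
Step 8: +1 fires, +1 burnt (F count now 1)
Step 9: +0 fires, +1 burnt (F count now 0)
Fire out after step 9
Initially T: 17, now '.': 24
Total burnt (originally-T cells now '.'): 16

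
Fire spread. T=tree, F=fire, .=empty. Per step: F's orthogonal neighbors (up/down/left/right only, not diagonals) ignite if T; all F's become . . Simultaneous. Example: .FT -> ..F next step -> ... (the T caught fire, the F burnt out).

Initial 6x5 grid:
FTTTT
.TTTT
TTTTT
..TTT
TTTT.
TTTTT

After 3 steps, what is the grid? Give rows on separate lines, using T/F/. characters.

Step 1: 1 trees catch fire, 1 burn out
  .FTTT
  .TTTT
  TTTTT
  ..TTT
  TTTT.
  TTTTT
Step 2: 2 trees catch fire, 1 burn out
  ..FTT
  .FTTT
  TTTTT
  ..TTT
  TTTT.
  TTTTT
Step 3: 3 trees catch fire, 2 burn out
  ...FT
  ..FTT
  TFTTT
  ..TTT
  TTTT.
  TTTTT

...FT
..FTT
TFTTT
..TTT
TTTT.
TTTTT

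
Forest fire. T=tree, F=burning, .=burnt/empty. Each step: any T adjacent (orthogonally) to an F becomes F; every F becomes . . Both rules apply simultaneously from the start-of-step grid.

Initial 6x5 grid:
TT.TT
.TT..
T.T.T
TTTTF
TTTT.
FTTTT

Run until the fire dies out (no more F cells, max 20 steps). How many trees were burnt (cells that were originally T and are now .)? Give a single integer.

Step 1: +4 fires, +2 burnt (F count now 4)
Step 2: +5 fires, +4 burnt (F count now 5)
Step 3: +5 fires, +5 burnt (F count now 5)
Step 4: +2 fires, +5 burnt (F count now 2)
Step 5: +1 fires, +2 burnt (F count now 1)
Step 6: +1 fires, +1 burnt (F count now 1)
Step 7: +1 fires, +1 burnt (F count now 1)
Step 8: +0 fires, +1 burnt (F count now 0)
Fire out after step 8
Initially T: 21, now '.': 28
Total burnt (originally-T cells now '.'): 19

Answer: 19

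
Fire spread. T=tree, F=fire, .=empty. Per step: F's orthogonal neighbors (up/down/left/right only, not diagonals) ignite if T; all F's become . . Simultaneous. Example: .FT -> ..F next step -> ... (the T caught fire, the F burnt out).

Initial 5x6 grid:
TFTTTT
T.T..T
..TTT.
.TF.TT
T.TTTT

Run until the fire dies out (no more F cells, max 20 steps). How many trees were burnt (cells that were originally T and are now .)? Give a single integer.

Answer: 18

Derivation:
Step 1: +5 fires, +2 burnt (F count now 5)
Step 2: +5 fires, +5 burnt (F count now 5)
Step 3: +3 fires, +5 burnt (F count now 3)
Step 4: +3 fires, +3 burnt (F count now 3)
Step 5: +2 fires, +3 burnt (F count now 2)
Step 6: +0 fires, +2 burnt (F count now 0)
Fire out after step 6
Initially T: 19, now '.': 29
Total burnt (originally-T cells now '.'): 18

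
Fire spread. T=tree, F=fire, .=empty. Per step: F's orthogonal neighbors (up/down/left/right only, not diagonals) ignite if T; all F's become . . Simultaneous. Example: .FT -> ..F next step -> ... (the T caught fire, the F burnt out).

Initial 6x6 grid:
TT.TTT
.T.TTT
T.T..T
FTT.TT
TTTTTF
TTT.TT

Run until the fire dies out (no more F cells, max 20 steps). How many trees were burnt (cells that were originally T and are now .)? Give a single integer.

Answer: 23

Derivation:
Step 1: +6 fires, +2 burnt (F count now 6)
Step 2: +7 fires, +6 burnt (F count now 7)
Step 3: +4 fires, +7 burnt (F count now 4)
Step 4: +3 fires, +4 burnt (F count now 3)
Step 5: +2 fires, +3 burnt (F count now 2)
Step 6: +1 fires, +2 burnt (F count now 1)
Step 7: +0 fires, +1 burnt (F count now 0)
Fire out after step 7
Initially T: 26, now '.': 33
Total burnt (originally-T cells now '.'): 23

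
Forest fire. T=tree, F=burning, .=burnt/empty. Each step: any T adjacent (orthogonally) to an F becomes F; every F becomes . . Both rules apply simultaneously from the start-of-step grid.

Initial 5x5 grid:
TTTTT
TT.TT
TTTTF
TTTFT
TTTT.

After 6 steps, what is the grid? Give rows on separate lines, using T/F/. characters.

Step 1: 5 trees catch fire, 2 burn out
  TTTTT
  TT.TF
  TTTF.
  TTF.F
  TTTF.
Step 2: 5 trees catch fire, 5 burn out
  TTTTF
  TT.F.
  TTF..
  TF...
  TTF..
Step 3: 4 trees catch fire, 5 burn out
  TTTF.
  TT...
  TF...
  F....
  TF...
Step 4: 4 trees catch fire, 4 burn out
  TTF..
  TF...
  F....
  .....
  F....
Step 5: 2 trees catch fire, 4 burn out
  TF...
  F....
  .....
  .....
  .....
Step 6: 1 trees catch fire, 2 burn out
  F....
  .....
  .....
  .....
  .....

F....
.....
.....
.....
.....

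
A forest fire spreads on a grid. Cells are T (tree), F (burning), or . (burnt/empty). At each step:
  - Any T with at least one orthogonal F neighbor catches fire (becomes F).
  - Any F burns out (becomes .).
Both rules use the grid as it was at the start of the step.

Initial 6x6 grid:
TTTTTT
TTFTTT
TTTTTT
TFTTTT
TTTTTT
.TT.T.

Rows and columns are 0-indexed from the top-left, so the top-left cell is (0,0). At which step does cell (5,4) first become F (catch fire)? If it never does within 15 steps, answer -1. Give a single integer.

Step 1: cell (5,4)='T' (+8 fires, +2 burnt)
Step 2: cell (5,4)='T' (+10 fires, +8 burnt)
Step 3: cell (5,4)='T' (+7 fires, +10 burnt)
Step 4: cell (5,4)='T' (+4 fires, +7 burnt)
Step 5: cell (5,4)='F' (+2 fires, +4 burnt)
  -> target ignites at step 5
Step 6: cell (5,4)='.' (+0 fires, +2 burnt)
  fire out at step 6

5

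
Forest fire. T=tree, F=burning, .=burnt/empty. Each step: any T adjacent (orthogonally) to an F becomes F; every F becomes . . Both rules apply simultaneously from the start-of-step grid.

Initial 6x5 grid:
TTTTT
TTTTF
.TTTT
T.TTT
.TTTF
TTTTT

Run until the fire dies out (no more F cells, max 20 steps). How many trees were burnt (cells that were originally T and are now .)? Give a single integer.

Step 1: +6 fires, +2 burnt (F count now 6)
Step 2: +6 fires, +6 burnt (F count now 6)
Step 3: +6 fires, +6 burnt (F count now 6)
Step 4: +4 fires, +6 burnt (F count now 4)
Step 5: +2 fires, +4 burnt (F count now 2)
Step 6: +0 fires, +2 burnt (F count now 0)
Fire out after step 6
Initially T: 25, now '.': 29
Total burnt (originally-T cells now '.'): 24

Answer: 24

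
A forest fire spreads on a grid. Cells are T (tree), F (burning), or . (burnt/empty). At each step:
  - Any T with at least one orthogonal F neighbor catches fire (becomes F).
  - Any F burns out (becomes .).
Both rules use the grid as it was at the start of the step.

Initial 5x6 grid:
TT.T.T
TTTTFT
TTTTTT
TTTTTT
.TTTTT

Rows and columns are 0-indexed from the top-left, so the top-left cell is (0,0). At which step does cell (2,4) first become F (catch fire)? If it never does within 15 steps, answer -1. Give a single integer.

Step 1: cell (2,4)='F' (+3 fires, +1 burnt)
  -> target ignites at step 1
Step 2: cell (2,4)='.' (+6 fires, +3 burnt)
Step 3: cell (2,4)='.' (+5 fires, +6 burnt)
Step 4: cell (2,4)='.' (+6 fires, +5 burnt)
Step 5: cell (2,4)='.' (+4 fires, +6 burnt)
Step 6: cell (2,4)='.' (+2 fires, +4 burnt)
Step 7: cell (2,4)='.' (+0 fires, +2 burnt)
  fire out at step 7

1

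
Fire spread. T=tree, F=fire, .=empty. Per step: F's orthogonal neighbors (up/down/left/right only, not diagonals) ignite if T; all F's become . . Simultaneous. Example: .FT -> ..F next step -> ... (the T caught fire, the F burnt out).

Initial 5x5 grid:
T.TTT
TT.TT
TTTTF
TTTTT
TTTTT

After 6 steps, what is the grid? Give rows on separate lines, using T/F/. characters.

Step 1: 3 trees catch fire, 1 burn out
  T.TTT
  TT.TF
  TTTF.
  TTTTF
  TTTTT
Step 2: 5 trees catch fire, 3 burn out
  T.TTF
  TT.F.
  TTF..
  TTTF.
  TTTTF
Step 3: 4 trees catch fire, 5 burn out
  T.TF.
  TT...
  TF...
  TTF..
  TTTF.
Step 4: 5 trees catch fire, 4 burn out
  T.F..
  TF...
  F....
  TF...
  TTF..
Step 5: 3 trees catch fire, 5 burn out
  T....
  F....
  .....
  F....
  TF...
Step 6: 2 trees catch fire, 3 burn out
  F....
  .....
  .....
  .....
  F....

F....
.....
.....
.....
F....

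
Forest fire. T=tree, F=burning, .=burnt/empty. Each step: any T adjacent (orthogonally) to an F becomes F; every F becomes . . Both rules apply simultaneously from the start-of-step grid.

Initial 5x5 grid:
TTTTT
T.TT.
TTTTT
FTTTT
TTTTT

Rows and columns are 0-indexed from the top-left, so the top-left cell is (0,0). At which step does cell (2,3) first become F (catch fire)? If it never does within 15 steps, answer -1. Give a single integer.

Step 1: cell (2,3)='T' (+3 fires, +1 burnt)
Step 2: cell (2,3)='T' (+4 fires, +3 burnt)
Step 3: cell (2,3)='T' (+4 fires, +4 burnt)
Step 4: cell (2,3)='F' (+5 fires, +4 burnt)
  -> target ignites at step 4
Step 5: cell (2,3)='.' (+4 fires, +5 burnt)
Step 6: cell (2,3)='.' (+1 fires, +4 burnt)
Step 7: cell (2,3)='.' (+1 fires, +1 burnt)
Step 8: cell (2,3)='.' (+0 fires, +1 burnt)
  fire out at step 8

4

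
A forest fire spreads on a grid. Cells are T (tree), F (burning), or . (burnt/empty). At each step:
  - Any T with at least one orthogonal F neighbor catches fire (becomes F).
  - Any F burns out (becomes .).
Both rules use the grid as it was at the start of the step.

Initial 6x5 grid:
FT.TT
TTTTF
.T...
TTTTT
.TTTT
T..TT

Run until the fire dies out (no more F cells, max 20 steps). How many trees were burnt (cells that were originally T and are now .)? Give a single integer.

Step 1: +4 fires, +2 burnt (F count now 4)
Step 2: +3 fires, +4 burnt (F count now 3)
Step 3: +1 fires, +3 burnt (F count now 1)
Step 4: +1 fires, +1 burnt (F count now 1)
Step 5: +3 fires, +1 burnt (F count now 3)
Step 6: +2 fires, +3 burnt (F count now 2)
Step 7: +2 fires, +2 burnt (F count now 2)
Step 8: +2 fires, +2 burnt (F count now 2)
Step 9: +1 fires, +2 burnt (F count now 1)
Step 10: +0 fires, +1 burnt (F count now 0)
Fire out after step 10
Initially T: 20, now '.': 29
Total burnt (originally-T cells now '.'): 19

Answer: 19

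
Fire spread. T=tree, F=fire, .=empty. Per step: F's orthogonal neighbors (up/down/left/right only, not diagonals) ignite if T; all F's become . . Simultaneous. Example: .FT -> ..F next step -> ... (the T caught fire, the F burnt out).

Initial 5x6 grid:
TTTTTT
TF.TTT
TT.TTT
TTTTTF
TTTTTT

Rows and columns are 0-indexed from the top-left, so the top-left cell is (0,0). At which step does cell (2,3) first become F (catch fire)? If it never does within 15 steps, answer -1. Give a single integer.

Step 1: cell (2,3)='T' (+6 fires, +2 burnt)
Step 2: cell (2,3)='T' (+8 fires, +6 burnt)
Step 3: cell (2,3)='F' (+8 fires, +8 burnt)
  -> target ignites at step 3
Step 4: cell (2,3)='.' (+4 fires, +8 burnt)
Step 5: cell (2,3)='.' (+0 fires, +4 burnt)
  fire out at step 5

3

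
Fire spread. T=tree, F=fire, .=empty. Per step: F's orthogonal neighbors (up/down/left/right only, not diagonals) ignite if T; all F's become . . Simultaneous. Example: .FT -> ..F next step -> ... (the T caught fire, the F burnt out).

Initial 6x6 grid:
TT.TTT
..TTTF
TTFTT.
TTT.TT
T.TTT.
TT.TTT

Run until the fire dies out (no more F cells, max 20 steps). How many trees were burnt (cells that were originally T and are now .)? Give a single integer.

Answer: 24

Derivation:
Step 1: +6 fires, +2 burnt (F count now 6)
Step 2: +6 fires, +6 burnt (F count now 6)
Step 3: +4 fires, +6 burnt (F count now 4)
Step 4: +4 fires, +4 burnt (F count now 4)
Step 5: +2 fires, +4 burnt (F count now 2)
Step 6: +2 fires, +2 burnt (F count now 2)
Step 7: +0 fires, +2 burnt (F count now 0)
Fire out after step 7
Initially T: 26, now '.': 34
Total burnt (originally-T cells now '.'): 24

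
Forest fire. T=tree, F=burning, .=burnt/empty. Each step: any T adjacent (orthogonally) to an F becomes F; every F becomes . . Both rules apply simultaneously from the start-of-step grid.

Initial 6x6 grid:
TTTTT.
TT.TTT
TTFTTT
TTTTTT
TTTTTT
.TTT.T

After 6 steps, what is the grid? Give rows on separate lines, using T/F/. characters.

Step 1: 3 trees catch fire, 1 burn out
  TTTTT.
  TT.TTT
  TF.FTT
  TTFTTT
  TTTTTT
  .TTT.T
Step 2: 7 trees catch fire, 3 burn out
  TTTTT.
  TF.FTT
  F...FT
  TF.FTT
  TTFTTT
  .TTT.T
Step 3: 10 trees catch fire, 7 burn out
  TFTFT.
  F...FT
  .....F
  F...FT
  TF.FTT
  .TFT.T
Step 4: 9 trees catch fire, 10 burn out
  F.F.F.
  .....F
  ......
  .....F
  F...FT
  .F.F.T
Step 5: 1 trees catch fire, 9 burn out
  ......
  ......
  ......
  ......
  .....F
  .....T
Step 6: 1 trees catch fire, 1 burn out
  ......
  ......
  ......
  ......
  ......
  .....F

......
......
......
......
......
.....F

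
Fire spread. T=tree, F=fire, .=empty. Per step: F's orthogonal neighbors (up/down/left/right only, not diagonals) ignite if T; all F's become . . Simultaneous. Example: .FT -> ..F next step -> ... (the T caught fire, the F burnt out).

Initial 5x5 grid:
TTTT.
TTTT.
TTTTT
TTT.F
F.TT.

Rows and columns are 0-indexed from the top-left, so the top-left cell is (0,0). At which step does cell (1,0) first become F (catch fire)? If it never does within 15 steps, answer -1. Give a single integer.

Step 1: cell (1,0)='T' (+2 fires, +2 burnt)
Step 2: cell (1,0)='T' (+3 fires, +2 burnt)
Step 3: cell (1,0)='F' (+5 fires, +3 burnt)
  -> target ignites at step 3
Step 4: cell (1,0)='.' (+5 fires, +5 burnt)
Step 5: cell (1,0)='.' (+3 fires, +5 burnt)
Step 6: cell (1,0)='.' (+0 fires, +3 burnt)
  fire out at step 6

3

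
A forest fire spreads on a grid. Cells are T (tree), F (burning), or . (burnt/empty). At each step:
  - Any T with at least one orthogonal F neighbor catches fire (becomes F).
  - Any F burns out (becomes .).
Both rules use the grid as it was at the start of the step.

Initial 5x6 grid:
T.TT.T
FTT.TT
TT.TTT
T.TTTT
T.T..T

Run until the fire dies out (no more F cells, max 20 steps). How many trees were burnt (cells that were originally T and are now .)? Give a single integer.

Answer: 9

Derivation:
Step 1: +3 fires, +1 burnt (F count now 3)
Step 2: +3 fires, +3 burnt (F count now 3)
Step 3: +2 fires, +3 burnt (F count now 2)
Step 4: +1 fires, +2 burnt (F count now 1)
Step 5: +0 fires, +1 burnt (F count now 0)
Fire out after step 5
Initially T: 21, now '.': 18
Total burnt (originally-T cells now '.'): 9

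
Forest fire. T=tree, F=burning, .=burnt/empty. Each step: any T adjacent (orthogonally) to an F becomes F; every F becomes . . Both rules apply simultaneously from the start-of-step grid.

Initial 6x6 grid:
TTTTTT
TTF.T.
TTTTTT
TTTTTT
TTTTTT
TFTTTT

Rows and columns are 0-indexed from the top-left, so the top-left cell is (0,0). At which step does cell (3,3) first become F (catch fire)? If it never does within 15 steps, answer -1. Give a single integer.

Step 1: cell (3,3)='T' (+6 fires, +2 burnt)
Step 2: cell (3,3)='T' (+10 fires, +6 burnt)
Step 3: cell (3,3)='F' (+8 fires, +10 burnt)
  -> target ignites at step 3
Step 4: cell (3,3)='.' (+6 fires, +8 burnt)
Step 5: cell (3,3)='.' (+2 fires, +6 burnt)
Step 6: cell (3,3)='.' (+0 fires, +2 burnt)
  fire out at step 6

3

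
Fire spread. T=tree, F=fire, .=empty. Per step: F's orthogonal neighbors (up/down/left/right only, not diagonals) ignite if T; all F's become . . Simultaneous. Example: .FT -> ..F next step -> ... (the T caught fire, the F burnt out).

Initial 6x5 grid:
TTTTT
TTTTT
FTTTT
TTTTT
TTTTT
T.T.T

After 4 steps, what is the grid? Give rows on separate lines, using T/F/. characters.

Step 1: 3 trees catch fire, 1 burn out
  TTTTT
  FTTTT
  .FTTT
  FTTTT
  TTTTT
  T.T.T
Step 2: 5 trees catch fire, 3 burn out
  FTTTT
  .FTTT
  ..FTT
  .FTTT
  FTTTT
  T.T.T
Step 3: 6 trees catch fire, 5 burn out
  .FTTT
  ..FTT
  ...FT
  ..FTT
  .FTTT
  F.T.T
Step 4: 5 trees catch fire, 6 burn out
  ..FTT
  ...FT
  ....F
  ...FT
  ..FTT
  ..T.T

..FTT
...FT
....F
...FT
..FTT
..T.T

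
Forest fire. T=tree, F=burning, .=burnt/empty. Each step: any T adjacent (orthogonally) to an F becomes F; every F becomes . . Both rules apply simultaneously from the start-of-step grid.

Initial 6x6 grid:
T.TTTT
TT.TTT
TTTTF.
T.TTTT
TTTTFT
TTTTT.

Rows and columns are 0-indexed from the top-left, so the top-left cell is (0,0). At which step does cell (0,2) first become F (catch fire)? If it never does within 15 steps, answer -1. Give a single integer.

Step 1: cell (0,2)='T' (+6 fires, +2 burnt)
Step 2: cell (0,2)='T' (+8 fires, +6 burnt)
Step 3: cell (0,2)='T' (+6 fires, +8 burnt)
Step 4: cell (0,2)='F' (+5 fires, +6 burnt)
  -> target ignites at step 4
Step 5: cell (0,2)='.' (+3 fires, +5 burnt)
Step 6: cell (0,2)='.' (+1 fires, +3 burnt)
Step 7: cell (0,2)='.' (+0 fires, +1 burnt)
  fire out at step 7

4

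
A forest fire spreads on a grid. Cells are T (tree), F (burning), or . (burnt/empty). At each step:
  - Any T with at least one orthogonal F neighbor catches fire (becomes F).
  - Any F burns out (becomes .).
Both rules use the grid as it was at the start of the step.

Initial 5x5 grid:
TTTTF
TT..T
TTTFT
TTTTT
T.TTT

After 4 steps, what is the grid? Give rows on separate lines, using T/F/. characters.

Step 1: 5 trees catch fire, 2 burn out
  TTTF.
  TT..F
  TTF.F
  TTTFT
  T.TTT
Step 2: 5 trees catch fire, 5 burn out
  TTF..
  TT...
  TF...
  TTF.F
  T.TFT
Step 3: 6 trees catch fire, 5 burn out
  TF...
  TF...
  F....
  TF...
  T.F.F
Step 4: 3 trees catch fire, 6 burn out
  F....
  F....
  .....
  F....
  T....

F....
F....
.....
F....
T....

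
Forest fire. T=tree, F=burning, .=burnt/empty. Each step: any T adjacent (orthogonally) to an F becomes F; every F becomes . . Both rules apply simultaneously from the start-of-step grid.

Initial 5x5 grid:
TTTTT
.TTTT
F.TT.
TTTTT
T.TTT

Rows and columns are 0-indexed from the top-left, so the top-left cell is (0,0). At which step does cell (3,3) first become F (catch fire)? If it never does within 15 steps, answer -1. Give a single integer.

Step 1: cell (3,3)='T' (+1 fires, +1 burnt)
Step 2: cell (3,3)='T' (+2 fires, +1 burnt)
Step 3: cell (3,3)='T' (+1 fires, +2 burnt)
Step 4: cell (3,3)='F' (+3 fires, +1 burnt)
  -> target ignites at step 4
Step 5: cell (3,3)='.' (+4 fires, +3 burnt)
Step 6: cell (3,3)='.' (+4 fires, +4 burnt)
Step 7: cell (3,3)='.' (+3 fires, +4 burnt)
Step 8: cell (3,3)='.' (+2 fires, +3 burnt)
Step 9: cell (3,3)='.' (+0 fires, +2 burnt)
  fire out at step 9

4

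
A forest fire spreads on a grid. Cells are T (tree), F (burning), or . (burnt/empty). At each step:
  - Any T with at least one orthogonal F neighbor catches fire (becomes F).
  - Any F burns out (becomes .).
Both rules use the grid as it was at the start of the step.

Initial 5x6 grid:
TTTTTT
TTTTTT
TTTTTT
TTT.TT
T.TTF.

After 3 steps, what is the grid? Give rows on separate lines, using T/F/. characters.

Step 1: 2 trees catch fire, 1 burn out
  TTTTTT
  TTTTTT
  TTTTTT
  TTT.FT
  T.TF..
Step 2: 3 trees catch fire, 2 burn out
  TTTTTT
  TTTTTT
  TTTTFT
  TTT..F
  T.F...
Step 3: 4 trees catch fire, 3 burn out
  TTTTTT
  TTTTFT
  TTTF.F
  TTF...
  T.....

TTTTTT
TTTTFT
TTTF.F
TTF...
T.....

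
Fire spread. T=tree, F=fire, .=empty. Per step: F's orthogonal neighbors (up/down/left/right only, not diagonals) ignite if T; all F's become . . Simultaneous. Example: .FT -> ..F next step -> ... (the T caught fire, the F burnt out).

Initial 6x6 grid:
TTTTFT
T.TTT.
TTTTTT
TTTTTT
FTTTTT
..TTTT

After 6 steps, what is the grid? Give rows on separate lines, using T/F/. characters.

Step 1: 5 trees catch fire, 2 burn out
  TTTF.F
  T.TTF.
  TTTTTT
  FTTTTT
  .FTTTT
  ..TTTT
Step 2: 6 trees catch fire, 5 burn out
  TTF...
  T.TF..
  FTTTFT
  .FTTTT
  ..FTTT
  ..TTTT
Step 3: 10 trees catch fire, 6 burn out
  TF....
  F.F...
  .FTF.F
  ..FTFT
  ...FTT
  ..FTTT
Step 4: 6 trees catch fire, 10 burn out
  F.....
  ......
  ..F...
  ...F.F
  ....FT
  ...FTT
Step 5: 2 trees catch fire, 6 burn out
  ......
  ......
  ......
  ......
  .....F
  ....FT
Step 6: 1 trees catch fire, 2 burn out
  ......
  ......
  ......
  ......
  ......
  .....F

......
......
......
......
......
.....F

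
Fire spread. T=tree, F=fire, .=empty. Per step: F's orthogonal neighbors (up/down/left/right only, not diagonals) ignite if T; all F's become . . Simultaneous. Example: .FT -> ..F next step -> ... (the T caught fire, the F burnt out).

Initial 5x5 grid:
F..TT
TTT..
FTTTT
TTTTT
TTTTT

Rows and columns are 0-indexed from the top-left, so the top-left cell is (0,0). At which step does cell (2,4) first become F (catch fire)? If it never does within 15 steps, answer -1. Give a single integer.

Step 1: cell (2,4)='T' (+3 fires, +2 burnt)
Step 2: cell (2,4)='T' (+4 fires, +3 burnt)
Step 3: cell (2,4)='T' (+4 fires, +4 burnt)
Step 4: cell (2,4)='F' (+3 fires, +4 burnt)
  -> target ignites at step 4
Step 5: cell (2,4)='.' (+2 fires, +3 burnt)
Step 6: cell (2,4)='.' (+1 fires, +2 burnt)
Step 7: cell (2,4)='.' (+0 fires, +1 burnt)
  fire out at step 7

4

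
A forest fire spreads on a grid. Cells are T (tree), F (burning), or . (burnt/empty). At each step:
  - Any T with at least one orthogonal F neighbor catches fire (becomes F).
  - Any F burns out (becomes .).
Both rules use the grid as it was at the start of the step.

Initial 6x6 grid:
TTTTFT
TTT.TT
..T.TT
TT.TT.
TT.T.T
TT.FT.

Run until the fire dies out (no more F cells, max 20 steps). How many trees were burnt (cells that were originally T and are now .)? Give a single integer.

Step 1: +5 fires, +2 burnt (F count now 5)
Step 2: +4 fires, +5 burnt (F count now 4)
Step 3: +4 fires, +4 burnt (F count now 4)
Step 4: +3 fires, +4 burnt (F count now 3)
Step 5: +1 fires, +3 burnt (F count now 1)
Step 6: +0 fires, +1 burnt (F count now 0)
Fire out after step 6
Initially T: 24, now '.': 29
Total burnt (originally-T cells now '.'): 17

Answer: 17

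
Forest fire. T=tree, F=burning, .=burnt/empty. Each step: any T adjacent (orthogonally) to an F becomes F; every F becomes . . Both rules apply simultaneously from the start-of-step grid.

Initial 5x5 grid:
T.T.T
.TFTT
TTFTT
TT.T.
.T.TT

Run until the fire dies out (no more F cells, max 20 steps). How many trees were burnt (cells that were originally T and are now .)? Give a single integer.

Step 1: +5 fires, +2 burnt (F count now 5)
Step 2: +5 fires, +5 burnt (F count now 5)
Step 3: +4 fires, +5 burnt (F count now 4)
Step 4: +1 fires, +4 burnt (F count now 1)
Step 5: +0 fires, +1 burnt (F count now 0)
Fire out after step 5
Initially T: 16, now '.': 24
Total burnt (originally-T cells now '.'): 15

Answer: 15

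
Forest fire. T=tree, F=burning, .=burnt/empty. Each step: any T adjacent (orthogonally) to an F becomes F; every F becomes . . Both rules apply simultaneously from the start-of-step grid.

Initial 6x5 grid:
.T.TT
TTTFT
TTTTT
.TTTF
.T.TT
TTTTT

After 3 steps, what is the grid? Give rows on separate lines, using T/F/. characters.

Step 1: 7 trees catch fire, 2 burn out
  .T.FT
  TTF.F
  TTTFF
  .TTF.
  .T.TF
  TTTTT
Step 2: 6 trees catch fire, 7 burn out
  .T..F
  TF...
  TTF..
  .TF..
  .T.F.
  TTTTF
Step 3: 5 trees catch fire, 6 burn out
  .F...
  F....
  TF...
  .F...
  .T...
  TTTF.

.F...
F....
TF...
.F...
.T...
TTTF.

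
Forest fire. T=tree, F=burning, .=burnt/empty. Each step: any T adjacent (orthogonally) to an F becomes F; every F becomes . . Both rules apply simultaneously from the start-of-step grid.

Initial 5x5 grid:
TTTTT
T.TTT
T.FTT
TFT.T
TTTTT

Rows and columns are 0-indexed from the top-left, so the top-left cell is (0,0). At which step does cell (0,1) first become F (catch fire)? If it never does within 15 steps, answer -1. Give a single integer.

Step 1: cell (0,1)='T' (+5 fires, +2 burnt)
Step 2: cell (0,1)='T' (+6 fires, +5 burnt)
Step 3: cell (0,1)='F' (+6 fires, +6 burnt)
  -> target ignites at step 3
Step 4: cell (0,1)='.' (+3 fires, +6 burnt)
Step 5: cell (0,1)='.' (+0 fires, +3 burnt)
  fire out at step 5

3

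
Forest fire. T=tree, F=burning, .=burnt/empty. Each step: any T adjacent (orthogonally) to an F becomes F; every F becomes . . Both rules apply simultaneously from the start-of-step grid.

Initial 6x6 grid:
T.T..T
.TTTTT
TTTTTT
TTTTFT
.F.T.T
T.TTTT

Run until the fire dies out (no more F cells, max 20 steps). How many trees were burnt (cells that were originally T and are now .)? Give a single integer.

Step 1: +4 fires, +2 burnt (F count now 4)
Step 2: +8 fires, +4 burnt (F count now 8)
Step 3: +7 fires, +8 burnt (F count now 7)
Step 4: +4 fires, +7 burnt (F count now 4)
Step 5: +1 fires, +4 burnt (F count now 1)
Step 6: +0 fires, +1 burnt (F count now 0)
Fire out after step 6
Initially T: 26, now '.': 34
Total burnt (originally-T cells now '.'): 24

Answer: 24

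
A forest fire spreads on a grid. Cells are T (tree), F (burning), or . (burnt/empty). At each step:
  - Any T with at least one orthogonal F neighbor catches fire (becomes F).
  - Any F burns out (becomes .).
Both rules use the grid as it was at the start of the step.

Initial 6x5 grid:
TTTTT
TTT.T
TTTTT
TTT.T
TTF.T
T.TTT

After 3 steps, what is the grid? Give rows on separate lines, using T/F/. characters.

Step 1: 3 trees catch fire, 1 burn out
  TTTTT
  TTT.T
  TTTTT
  TTF.T
  TF..T
  T.FTT
Step 2: 4 trees catch fire, 3 burn out
  TTTTT
  TTT.T
  TTFTT
  TF..T
  F...T
  T..FT
Step 3: 6 trees catch fire, 4 burn out
  TTTTT
  TTF.T
  TF.FT
  F...T
  ....T
  F...F

TTTTT
TTF.T
TF.FT
F...T
....T
F...F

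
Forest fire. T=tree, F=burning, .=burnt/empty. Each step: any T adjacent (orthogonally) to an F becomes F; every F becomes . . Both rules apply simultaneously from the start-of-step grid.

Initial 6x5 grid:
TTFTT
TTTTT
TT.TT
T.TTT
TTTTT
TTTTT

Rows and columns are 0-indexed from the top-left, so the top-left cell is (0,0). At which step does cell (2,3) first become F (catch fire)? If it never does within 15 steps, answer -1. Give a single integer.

Step 1: cell (2,3)='T' (+3 fires, +1 burnt)
Step 2: cell (2,3)='T' (+4 fires, +3 burnt)
Step 3: cell (2,3)='F' (+4 fires, +4 burnt)
  -> target ignites at step 3
Step 4: cell (2,3)='.' (+3 fires, +4 burnt)
Step 5: cell (2,3)='.' (+4 fires, +3 burnt)
Step 6: cell (2,3)='.' (+4 fires, +4 burnt)
Step 7: cell (2,3)='.' (+4 fires, +4 burnt)
Step 8: cell (2,3)='.' (+1 fires, +4 burnt)
Step 9: cell (2,3)='.' (+0 fires, +1 burnt)
  fire out at step 9

3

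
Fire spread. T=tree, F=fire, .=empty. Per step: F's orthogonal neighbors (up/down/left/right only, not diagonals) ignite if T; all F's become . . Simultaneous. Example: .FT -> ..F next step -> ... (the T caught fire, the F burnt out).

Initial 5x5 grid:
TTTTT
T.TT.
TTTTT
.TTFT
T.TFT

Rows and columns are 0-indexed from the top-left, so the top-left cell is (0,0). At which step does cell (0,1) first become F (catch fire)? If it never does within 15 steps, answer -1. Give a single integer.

Step 1: cell (0,1)='T' (+5 fires, +2 burnt)
Step 2: cell (0,1)='T' (+4 fires, +5 burnt)
Step 3: cell (0,1)='T' (+3 fires, +4 burnt)
Step 4: cell (0,1)='T' (+3 fires, +3 burnt)
Step 5: cell (0,1)='F' (+2 fires, +3 burnt)
  -> target ignites at step 5
Step 6: cell (0,1)='.' (+1 fires, +2 burnt)
Step 7: cell (0,1)='.' (+0 fires, +1 burnt)
  fire out at step 7

5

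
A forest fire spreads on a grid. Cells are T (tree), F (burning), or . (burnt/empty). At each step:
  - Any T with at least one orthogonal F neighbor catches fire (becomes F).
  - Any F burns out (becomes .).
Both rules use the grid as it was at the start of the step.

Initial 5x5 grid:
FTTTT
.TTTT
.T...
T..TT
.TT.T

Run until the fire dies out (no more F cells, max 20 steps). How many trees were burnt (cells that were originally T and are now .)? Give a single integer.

Step 1: +1 fires, +1 burnt (F count now 1)
Step 2: +2 fires, +1 burnt (F count now 2)
Step 3: +3 fires, +2 burnt (F count now 3)
Step 4: +2 fires, +3 burnt (F count now 2)
Step 5: +1 fires, +2 burnt (F count now 1)
Step 6: +0 fires, +1 burnt (F count now 0)
Fire out after step 6
Initially T: 15, now '.': 19
Total burnt (originally-T cells now '.'): 9

Answer: 9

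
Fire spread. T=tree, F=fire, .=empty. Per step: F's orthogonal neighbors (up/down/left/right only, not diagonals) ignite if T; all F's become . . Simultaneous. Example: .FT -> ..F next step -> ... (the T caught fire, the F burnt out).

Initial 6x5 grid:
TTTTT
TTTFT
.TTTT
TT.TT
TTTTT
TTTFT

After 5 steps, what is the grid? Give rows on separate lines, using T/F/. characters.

Step 1: 7 trees catch fire, 2 burn out
  TTTFT
  TTF.F
  .TTFT
  TT.TT
  TTTFT
  TTF.F
Step 2: 9 trees catch fire, 7 burn out
  TTF.F
  TF...
  .TF.F
  TT.FT
  TTF.F
  TF...
Step 3: 6 trees catch fire, 9 burn out
  TF...
  F....
  .F...
  TT..F
  TF...
  F....
Step 4: 3 trees catch fire, 6 burn out
  F....
  .....
  .....
  TF...
  F....
  .....
Step 5: 1 trees catch fire, 3 burn out
  .....
  .....
  .....
  F....
  .....
  .....

.....
.....
.....
F....
.....
.....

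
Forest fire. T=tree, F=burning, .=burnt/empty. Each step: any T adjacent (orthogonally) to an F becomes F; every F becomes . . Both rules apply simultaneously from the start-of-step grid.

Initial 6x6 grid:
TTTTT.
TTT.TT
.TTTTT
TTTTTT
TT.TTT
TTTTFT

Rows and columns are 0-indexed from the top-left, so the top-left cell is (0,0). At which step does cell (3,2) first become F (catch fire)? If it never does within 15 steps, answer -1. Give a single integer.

Step 1: cell (3,2)='T' (+3 fires, +1 burnt)
Step 2: cell (3,2)='T' (+4 fires, +3 burnt)
Step 3: cell (3,2)='T' (+4 fires, +4 burnt)
Step 4: cell (3,2)='F' (+6 fires, +4 burnt)
  -> target ignites at step 4
Step 5: cell (3,2)='.' (+5 fires, +6 burnt)
Step 6: cell (3,2)='.' (+4 fires, +5 burnt)
Step 7: cell (3,2)='.' (+2 fires, +4 burnt)
Step 8: cell (3,2)='.' (+2 fires, +2 burnt)
Step 9: cell (3,2)='.' (+1 fires, +2 burnt)
Step 10: cell (3,2)='.' (+0 fires, +1 burnt)
  fire out at step 10

4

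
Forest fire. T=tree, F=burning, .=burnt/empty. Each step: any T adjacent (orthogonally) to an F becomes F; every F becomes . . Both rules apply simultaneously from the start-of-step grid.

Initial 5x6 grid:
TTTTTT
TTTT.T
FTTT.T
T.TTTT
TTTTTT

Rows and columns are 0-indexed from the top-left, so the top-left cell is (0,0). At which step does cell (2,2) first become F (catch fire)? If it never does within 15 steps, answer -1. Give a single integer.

Step 1: cell (2,2)='T' (+3 fires, +1 burnt)
Step 2: cell (2,2)='F' (+4 fires, +3 burnt)
  -> target ignites at step 2
Step 3: cell (2,2)='.' (+5 fires, +4 burnt)
Step 4: cell (2,2)='.' (+4 fires, +5 burnt)
Step 5: cell (2,2)='.' (+3 fires, +4 burnt)
Step 6: cell (2,2)='.' (+3 fires, +3 burnt)
Step 7: cell (2,2)='.' (+3 fires, +3 burnt)
Step 8: cell (2,2)='.' (+1 fires, +3 burnt)
Step 9: cell (2,2)='.' (+0 fires, +1 burnt)
  fire out at step 9

2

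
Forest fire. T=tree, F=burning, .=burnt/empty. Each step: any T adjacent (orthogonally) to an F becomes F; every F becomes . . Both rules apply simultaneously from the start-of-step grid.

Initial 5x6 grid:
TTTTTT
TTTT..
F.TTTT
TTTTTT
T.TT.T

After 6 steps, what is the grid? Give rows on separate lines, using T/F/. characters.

Step 1: 2 trees catch fire, 1 burn out
  TTTTTT
  FTTT..
  ..TTTT
  FTTTTT
  T.TT.T
Step 2: 4 trees catch fire, 2 burn out
  FTTTTT
  .FTT..
  ..TTTT
  .FTTTT
  F.TT.T
Step 3: 3 trees catch fire, 4 burn out
  .FTTTT
  ..FT..
  ..TTTT
  ..FTTT
  ..TT.T
Step 4: 5 trees catch fire, 3 burn out
  ..FTTT
  ...F..
  ..FTTT
  ...FTT
  ..FT.T
Step 5: 4 trees catch fire, 5 burn out
  ...FTT
  ......
  ...FTT
  ....FT
  ...F.T
Step 6: 3 trees catch fire, 4 burn out
  ....FT
  ......
  ....FT
  .....F
  .....T

....FT
......
....FT
.....F
.....T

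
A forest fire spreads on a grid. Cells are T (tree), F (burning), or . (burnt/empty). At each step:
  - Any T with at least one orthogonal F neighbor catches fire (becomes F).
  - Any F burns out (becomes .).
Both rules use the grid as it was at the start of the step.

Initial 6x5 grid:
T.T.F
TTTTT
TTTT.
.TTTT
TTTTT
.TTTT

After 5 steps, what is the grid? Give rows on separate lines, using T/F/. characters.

Step 1: 1 trees catch fire, 1 burn out
  T.T..
  TTTTF
  TTTT.
  .TTTT
  TTTTT
  .TTTT
Step 2: 1 trees catch fire, 1 burn out
  T.T..
  TTTF.
  TTTT.
  .TTTT
  TTTTT
  .TTTT
Step 3: 2 trees catch fire, 1 burn out
  T.T..
  TTF..
  TTTF.
  .TTTT
  TTTTT
  .TTTT
Step 4: 4 trees catch fire, 2 burn out
  T.F..
  TF...
  TTF..
  .TTFT
  TTTTT
  .TTTT
Step 5: 5 trees catch fire, 4 burn out
  T....
  F....
  TF...
  .TF.F
  TTTFT
  .TTTT

T....
F....
TF...
.TF.F
TTTFT
.TTTT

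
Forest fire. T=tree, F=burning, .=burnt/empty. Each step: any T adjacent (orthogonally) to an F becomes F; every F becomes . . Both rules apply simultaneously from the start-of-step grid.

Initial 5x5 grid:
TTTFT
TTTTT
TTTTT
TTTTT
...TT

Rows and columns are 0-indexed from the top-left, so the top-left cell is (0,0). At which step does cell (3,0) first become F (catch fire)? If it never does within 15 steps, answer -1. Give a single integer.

Step 1: cell (3,0)='T' (+3 fires, +1 burnt)
Step 2: cell (3,0)='T' (+4 fires, +3 burnt)
Step 3: cell (3,0)='T' (+5 fires, +4 burnt)
Step 4: cell (3,0)='T' (+5 fires, +5 burnt)
Step 5: cell (3,0)='T' (+3 fires, +5 burnt)
Step 6: cell (3,0)='F' (+1 fires, +3 burnt)
  -> target ignites at step 6
Step 7: cell (3,0)='.' (+0 fires, +1 burnt)
  fire out at step 7

6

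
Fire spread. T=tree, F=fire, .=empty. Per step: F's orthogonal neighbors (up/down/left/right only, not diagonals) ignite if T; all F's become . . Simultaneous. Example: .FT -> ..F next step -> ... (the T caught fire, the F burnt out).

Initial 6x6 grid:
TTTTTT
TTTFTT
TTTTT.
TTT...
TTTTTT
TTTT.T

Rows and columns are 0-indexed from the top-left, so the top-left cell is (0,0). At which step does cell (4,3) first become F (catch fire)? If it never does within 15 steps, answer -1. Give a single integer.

Step 1: cell (4,3)='T' (+4 fires, +1 burnt)
Step 2: cell (4,3)='T' (+6 fires, +4 burnt)
Step 3: cell (4,3)='T' (+5 fires, +6 burnt)
Step 4: cell (4,3)='T' (+4 fires, +5 burnt)
Step 5: cell (4,3)='F' (+4 fires, +4 burnt)
  -> target ignites at step 5
Step 6: cell (4,3)='.' (+4 fires, +4 burnt)
Step 7: cell (4,3)='.' (+2 fires, +4 burnt)
Step 8: cell (4,3)='.' (+1 fires, +2 burnt)
Step 9: cell (4,3)='.' (+0 fires, +1 burnt)
  fire out at step 9

5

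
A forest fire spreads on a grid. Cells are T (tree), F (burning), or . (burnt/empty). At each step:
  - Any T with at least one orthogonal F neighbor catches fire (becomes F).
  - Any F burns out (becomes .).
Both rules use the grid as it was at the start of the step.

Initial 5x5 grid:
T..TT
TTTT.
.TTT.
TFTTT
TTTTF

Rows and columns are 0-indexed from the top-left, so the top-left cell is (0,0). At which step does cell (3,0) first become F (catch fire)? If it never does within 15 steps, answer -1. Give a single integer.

Step 1: cell (3,0)='F' (+6 fires, +2 burnt)
  -> target ignites at step 1
Step 2: cell (3,0)='.' (+5 fires, +6 burnt)
Step 3: cell (3,0)='.' (+3 fires, +5 burnt)
Step 4: cell (3,0)='.' (+2 fires, +3 burnt)
Step 5: cell (3,0)='.' (+1 fires, +2 burnt)
Step 6: cell (3,0)='.' (+1 fires, +1 burnt)
Step 7: cell (3,0)='.' (+0 fires, +1 burnt)
  fire out at step 7

1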